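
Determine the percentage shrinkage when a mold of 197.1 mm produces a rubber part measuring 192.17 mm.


Shrinkage = (mold - part) / mold * 100
= (197.1 - 192.17) / 197.1 * 100
= 4.93 / 197.1 * 100
= 2.5%

2.5%


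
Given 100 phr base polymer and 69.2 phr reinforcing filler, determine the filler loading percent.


Filler % = filler / (rubber + filler) * 100
= 69.2 / (100 + 69.2) * 100
= 69.2 / 169.2 * 100
= 40.9%

40.9%


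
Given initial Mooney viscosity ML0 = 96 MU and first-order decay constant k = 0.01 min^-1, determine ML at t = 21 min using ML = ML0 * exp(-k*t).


ML = ML0 * exp(-k * t)
ML = 96 * exp(-0.01 * 21)
ML = 96 * 0.8106
ML = 77.82 MU

77.82 MU


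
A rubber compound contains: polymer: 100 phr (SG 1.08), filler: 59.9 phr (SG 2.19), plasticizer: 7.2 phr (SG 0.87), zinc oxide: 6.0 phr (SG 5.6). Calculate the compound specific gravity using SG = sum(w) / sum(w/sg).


Sum of weights = 173.1
Volume contributions:
  polymer: 100/1.08 = 92.5926
  filler: 59.9/2.19 = 27.3516
  plasticizer: 7.2/0.87 = 8.2759
  zinc oxide: 6.0/5.6 = 1.0714
Sum of volumes = 129.2915
SG = 173.1 / 129.2915 = 1.339

SG = 1.339


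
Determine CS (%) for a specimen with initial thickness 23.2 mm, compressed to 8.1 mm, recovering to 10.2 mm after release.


CS = (t0 - recovered) / (t0 - ts) * 100
= (23.2 - 10.2) / (23.2 - 8.1) * 100
= 13.0 / 15.1 * 100
= 86.1%

86.1%


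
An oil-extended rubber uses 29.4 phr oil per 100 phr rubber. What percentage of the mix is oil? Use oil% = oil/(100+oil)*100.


Oil % = oil / (100 + oil) * 100
= 29.4 / (100 + 29.4) * 100
= 29.4 / 129.4 * 100
= 22.72%

22.72%


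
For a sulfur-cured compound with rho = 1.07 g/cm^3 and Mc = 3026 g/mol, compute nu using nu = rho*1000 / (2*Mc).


nu = rho * 1000 / (2 * Mc)
nu = 1.07 * 1000 / (2 * 3026)
nu = 1070.0 / 6052
nu = 0.1768 mol/L

0.1768 mol/L


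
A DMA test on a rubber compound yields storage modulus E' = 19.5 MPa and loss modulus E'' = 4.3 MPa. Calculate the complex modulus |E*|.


|E*| = sqrt(E'^2 + E''^2)
= sqrt(19.5^2 + 4.3^2)
= sqrt(380.2500 + 18.4900)
= 19.968 MPa

19.968 MPa


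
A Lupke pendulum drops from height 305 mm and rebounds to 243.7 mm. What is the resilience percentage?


Resilience = h_rebound / h_drop * 100
= 243.7 / 305 * 100
= 79.9%

79.9%


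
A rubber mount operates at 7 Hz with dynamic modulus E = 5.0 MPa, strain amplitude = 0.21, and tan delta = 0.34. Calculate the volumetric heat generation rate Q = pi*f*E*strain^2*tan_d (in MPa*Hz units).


Q = pi * f * E * strain^2 * tan_d
= pi * 7 * 5.0 * 0.21^2 * 0.34
= pi * 7 * 5.0 * 0.0441 * 0.34
= 1.6487

Q = 1.6487


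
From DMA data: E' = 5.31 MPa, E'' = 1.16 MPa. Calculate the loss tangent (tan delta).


tan delta = E'' / E'
= 1.16 / 5.31
= 0.2185

tan delta = 0.2185


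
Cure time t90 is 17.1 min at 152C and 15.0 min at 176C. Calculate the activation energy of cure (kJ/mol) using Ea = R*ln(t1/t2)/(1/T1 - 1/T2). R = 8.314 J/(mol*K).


T1 = 425.15 K, T2 = 449.15 K
1/T1 - 1/T2 = 1.2568e-04
ln(t1/t2) = ln(17.1/15.0) = 0.1310
Ea = 8.314 * 0.1310 / 1.2568e-04 = 8667.5698 J/mol
Ea = 8.67 kJ/mol

8.67 kJ/mol


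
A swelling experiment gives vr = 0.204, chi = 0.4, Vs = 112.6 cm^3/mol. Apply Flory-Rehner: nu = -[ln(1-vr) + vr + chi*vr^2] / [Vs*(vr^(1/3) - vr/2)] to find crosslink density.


ln(1 - vr) = ln(1 - 0.204) = -0.2282
Numerator = -((-0.2282) + 0.204 + 0.4 * 0.204^2) = 0.0075
Denominator = 112.6 * (0.204^(1/3) - 0.204/2) = 54.7998
nu = 0.0075 / 54.7998 = 1.3704e-04 mol/cm^3

1.3704e-04 mol/cm^3


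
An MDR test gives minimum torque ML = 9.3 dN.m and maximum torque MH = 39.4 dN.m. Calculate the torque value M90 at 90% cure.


M90 = ML + 0.9 * (MH - ML)
M90 = 9.3 + 0.9 * (39.4 - 9.3)
M90 = 9.3 + 0.9 * 30.1
M90 = 36.39 dN.m

36.39 dN.m


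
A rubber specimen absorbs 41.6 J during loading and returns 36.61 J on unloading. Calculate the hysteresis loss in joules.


Hysteresis loss = loading - unloading
= 41.6 - 36.61
= 4.99 J

4.99 J


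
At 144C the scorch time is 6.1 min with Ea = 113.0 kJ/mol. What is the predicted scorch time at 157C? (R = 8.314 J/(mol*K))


Convert temperatures: T1 = 144 + 273.15 = 417.15 K, T2 = 157 + 273.15 = 430.15 K
ts2_new = 6.1 * exp(113000 / 8.314 * (1/430.15 - 1/417.15))
1/T2 - 1/T1 = -7.2449e-05
ts2_new = 2.28 min

2.28 min


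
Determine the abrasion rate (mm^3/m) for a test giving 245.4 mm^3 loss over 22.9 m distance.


Rate = volume_loss / distance
= 245.4 / 22.9
= 10.716 mm^3/m

10.716 mm^3/m


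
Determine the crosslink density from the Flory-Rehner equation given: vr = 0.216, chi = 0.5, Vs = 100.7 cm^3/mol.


ln(1 - vr) = ln(1 - 0.216) = -0.2433
Numerator = -((-0.2433) + 0.216 + 0.5 * 0.216^2) = 0.0040
Denominator = 100.7 * (0.216^(1/3) - 0.216/2) = 49.5444
nu = 0.0040 / 49.5444 = 8.1104e-05 mol/cm^3

8.1104e-05 mol/cm^3


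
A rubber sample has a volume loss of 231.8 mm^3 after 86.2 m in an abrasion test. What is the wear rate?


Rate = volume_loss / distance
= 231.8 / 86.2
= 2.689 mm^3/m

2.689 mm^3/m


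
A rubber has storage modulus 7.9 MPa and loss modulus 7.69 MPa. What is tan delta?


tan delta = E'' / E'
= 7.69 / 7.9
= 0.9734

tan delta = 0.9734


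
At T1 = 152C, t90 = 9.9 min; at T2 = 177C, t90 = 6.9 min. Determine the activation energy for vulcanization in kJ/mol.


T1 = 425.15 K, T2 = 450.15 K
1/T1 - 1/T2 = 1.3063e-04
ln(t1/t2) = ln(9.9/6.9) = 0.3610
Ea = 8.314 * 0.3610 / 1.3063e-04 = 22976.9673 J/mol
Ea = 22.98 kJ/mol

22.98 kJ/mol


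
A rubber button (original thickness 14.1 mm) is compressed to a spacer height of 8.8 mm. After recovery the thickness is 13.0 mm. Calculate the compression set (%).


CS = (t0 - recovered) / (t0 - ts) * 100
= (14.1 - 13.0) / (14.1 - 8.8) * 100
= 1.1 / 5.3 * 100
= 20.8%

20.8%


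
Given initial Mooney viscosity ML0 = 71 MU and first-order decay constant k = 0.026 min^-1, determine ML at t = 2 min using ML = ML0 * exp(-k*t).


ML = ML0 * exp(-k * t)
ML = 71 * exp(-0.026 * 2)
ML = 71 * 0.9493
ML = 67.4 MU

67.4 MU


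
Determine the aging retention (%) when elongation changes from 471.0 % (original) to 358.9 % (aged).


Retention = aged / original * 100
= 358.9 / 471.0 * 100
= 76.2%

76.2%


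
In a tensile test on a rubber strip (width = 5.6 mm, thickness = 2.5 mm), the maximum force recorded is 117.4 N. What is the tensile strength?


Area = width * thickness = 5.6 * 2.5 = 14.0 mm^2
TS = force / area = 117.4 / 14.0 = 8.39 MPa

8.39 MPa


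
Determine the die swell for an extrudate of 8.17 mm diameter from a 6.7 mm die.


Die swell ratio = D_extrudate / D_die
= 8.17 / 6.7
= 1.219

Die swell = 1.219


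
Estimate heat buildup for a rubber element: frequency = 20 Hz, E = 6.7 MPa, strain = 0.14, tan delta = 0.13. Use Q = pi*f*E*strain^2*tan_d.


Q = pi * f * E * strain^2 * tan_d
= pi * 20 * 6.7 * 0.14^2 * 0.13
= pi * 20 * 6.7 * 0.0196 * 0.13
= 1.0726

Q = 1.0726


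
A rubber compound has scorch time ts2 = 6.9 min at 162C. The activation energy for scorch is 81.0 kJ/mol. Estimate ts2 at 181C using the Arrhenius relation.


Convert temperatures: T1 = 162 + 273.15 = 435.15 K, T2 = 181 + 273.15 = 454.15 K
ts2_new = 6.9 * exp(81000 / 8.314 * (1/454.15 - 1/435.15))
1/T2 - 1/T1 = -9.6142e-05
ts2_new = 2.7 min

2.7 min


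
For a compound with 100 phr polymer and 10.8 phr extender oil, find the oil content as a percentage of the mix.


Oil % = oil / (100 + oil) * 100
= 10.8 / (100 + 10.8) * 100
= 10.8 / 110.8 * 100
= 9.75%

9.75%


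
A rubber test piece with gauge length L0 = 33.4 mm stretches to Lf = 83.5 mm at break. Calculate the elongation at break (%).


Elongation = (Lf - L0) / L0 * 100
= (83.5 - 33.4) / 33.4 * 100
= 50.1 / 33.4 * 100
= 150.0%

150.0%


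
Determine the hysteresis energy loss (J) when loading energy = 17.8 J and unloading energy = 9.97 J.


Hysteresis loss = loading - unloading
= 17.8 - 9.97
= 7.83 J

7.83 J


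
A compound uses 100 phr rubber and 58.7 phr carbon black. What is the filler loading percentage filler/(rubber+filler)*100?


Filler % = filler / (rubber + filler) * 100
= 58.7 / (100 + 58.7) * 100
= 58.7 / 158.7 * 100
= 36.99%

36.99%


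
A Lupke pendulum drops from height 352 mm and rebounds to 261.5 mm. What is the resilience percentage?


Resilience = h_rebound / h_drop * 100
= 261.5 / 352 * 100
= 74.3%

74.3%


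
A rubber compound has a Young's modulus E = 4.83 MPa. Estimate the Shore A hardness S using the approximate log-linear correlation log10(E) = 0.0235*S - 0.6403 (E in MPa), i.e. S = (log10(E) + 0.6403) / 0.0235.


log10(E) = 0.0235*S - 0.6403  =>  S = (log10(E) + 0.6403) / 0.0235
log10(4.83) = 0.683947
S = (0.683947 + 0.6403) / 0.0235 = 1.324247 / 0.0235
S = 56.4

Shore A = 56.4


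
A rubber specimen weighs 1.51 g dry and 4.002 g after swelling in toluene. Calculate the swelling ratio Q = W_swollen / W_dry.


Q = W_swollen / W_dry
Q = 4.002 / 1.51
Q = 2.65

Q = 2.65


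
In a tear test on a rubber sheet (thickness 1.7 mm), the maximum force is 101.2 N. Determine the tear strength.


Tear strength = force / thickness
= 101.2 / 1.7
= 59.53 N/mm

59.53 N/mm


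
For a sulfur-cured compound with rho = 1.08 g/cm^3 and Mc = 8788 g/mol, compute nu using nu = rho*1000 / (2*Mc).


nu = rho * 1000 / (2 * Mc)
nu = 1.08 * 1000 / (2 * 8788)
nu = 1080.0 / 17576
nu = 0.0614 mol/L

0.0614 mol/L


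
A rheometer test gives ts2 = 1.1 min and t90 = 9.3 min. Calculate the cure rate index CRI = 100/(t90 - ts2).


CRI = 100 / (t90 - ts2)
= 100 / (9.3 - 1.1)
= 100 / 8.2
= 12.2 min^-1

12.2 min^-1


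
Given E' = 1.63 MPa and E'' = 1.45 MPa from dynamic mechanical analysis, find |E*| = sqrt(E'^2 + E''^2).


|E*| = sqrt(E'^2 + E''^2)
= sqrt(1.63^2 + 1.45^2)
= sqrt(2.6569 + 2.1025)
= 2.182 MPa

2.182 MPa


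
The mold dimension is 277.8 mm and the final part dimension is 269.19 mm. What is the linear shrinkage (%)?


Shrinkage = (mold - part) / mold * 100
= (277.8 - 269.19) / 277.8 * 100
= 8.61 / 277.8 * 100
= 3.1%

3.1%


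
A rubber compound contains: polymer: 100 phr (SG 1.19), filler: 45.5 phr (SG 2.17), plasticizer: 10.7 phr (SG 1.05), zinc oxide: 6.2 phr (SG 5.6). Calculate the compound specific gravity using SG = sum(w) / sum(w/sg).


Sum of weights = 162.4
Volume contributions:
  polymer: 100/1.19 = 84.0336
  filler: 45.5/2.17 = 20.9677
  plasticizer: 10.7/1.05 = 10.1905
  zinc oxide: 6.2/5.6 = 1.1071
Sum of volumes = 116.2990
SG = 162.4 / 116.2990 = 1.396

SG = 1.396


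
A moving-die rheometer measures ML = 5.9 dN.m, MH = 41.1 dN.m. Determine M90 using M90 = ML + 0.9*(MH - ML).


M90 = ML + 0.9 * (MH - ML)
M90 = 5.9 + 0.9 * (41.1 - 5.9)
M90 = 5.9 + 0.9 * 35.2
M90 = 37.58 dN.m

37.58 dN.m


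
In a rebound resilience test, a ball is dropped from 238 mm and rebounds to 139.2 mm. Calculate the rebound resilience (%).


Resilience = h_rebound / h_drop * 100
= 139.2 / 238 * 100
= 58.5%

58.5%


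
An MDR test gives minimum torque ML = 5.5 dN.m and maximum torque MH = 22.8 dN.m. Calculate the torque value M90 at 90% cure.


M90 = ML + 0.9 * (MH - ML)
M90 = 5.5 + 0.9 * (22.8 - 5.5)
M90 = 5.5 + 0.9 * 17.3
M90 = 21.07 dN.m

21.07 dN.m


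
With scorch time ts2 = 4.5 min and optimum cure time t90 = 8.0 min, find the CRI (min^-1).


CRI = 100 / (t90 - ts2)
= 100 / (8.0 - 4.5)
= 100 / 3.5
= 28.57 min^-1

28.57 min^-1


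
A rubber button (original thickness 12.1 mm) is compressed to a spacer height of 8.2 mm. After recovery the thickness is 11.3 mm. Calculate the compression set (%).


CS = (t0 - recovered) / (t0 - ts) * 100
= (12.1 - 11.3) / (12.1 - 8.2) * 100
= 0.8 / 3.9 * 100
= 20.5%

20.5%


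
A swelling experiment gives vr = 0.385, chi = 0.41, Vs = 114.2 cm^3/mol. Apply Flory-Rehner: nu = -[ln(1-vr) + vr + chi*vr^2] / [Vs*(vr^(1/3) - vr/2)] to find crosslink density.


ln(1 - vr) = ln(1 - 0.385) = -0.4861
Numerator = -((-0.4861) + 0.385 + 0.41 * 0.385^2) = 0.0404
Denominator = 114.2 * (0.385^(1/3) - 0.385/2) = 61.0946
nu = 0.0404 / 61.0946 = 6.6063e-04 mol/cm^3

6.6063e-04 mol/cm^3


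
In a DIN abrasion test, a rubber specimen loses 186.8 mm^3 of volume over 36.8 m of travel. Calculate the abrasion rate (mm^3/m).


Rate = volume_loss / distance
= 186.8 / 36.8
= 5.076 mm^3/m

5.076 mm^3/m


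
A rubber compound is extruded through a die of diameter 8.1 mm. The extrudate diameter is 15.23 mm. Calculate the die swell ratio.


Die swell ratio = D_extrudate / D_die
= 15.23 / 8.1
= 1.88

Die swell = 1.88


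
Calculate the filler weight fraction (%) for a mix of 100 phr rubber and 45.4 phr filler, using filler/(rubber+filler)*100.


Filler % = filler / (rubber + filler) * 100
= 45.4 / (100 + 45.4) * 100
= 45.4 / 145.4 * 100
= 31.22%

31.22%


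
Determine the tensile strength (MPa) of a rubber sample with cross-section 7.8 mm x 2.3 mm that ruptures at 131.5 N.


Area = width * thickness = 7.8 * 2.3 = 17.94 mm^2
TS = force / area = 131.5 / 17.94 = 7.33 MPa

7.33 MPa


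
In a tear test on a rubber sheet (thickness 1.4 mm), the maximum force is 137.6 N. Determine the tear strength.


Tear strength = force / thickness
= 137.6 / 1.4
= 98.29 N/mm

98.29 N/mm


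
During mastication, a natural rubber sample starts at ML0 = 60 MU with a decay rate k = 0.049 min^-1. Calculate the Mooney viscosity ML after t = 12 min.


ML = ML0 * exp(-k * t)
ML = 60 * exp(-0.049 * 12)
ML = 60 * 0.5554
ML = 33.33 MU

33.33 MU


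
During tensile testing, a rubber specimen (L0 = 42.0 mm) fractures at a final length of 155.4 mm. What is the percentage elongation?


Elongation = (Lf - L0) / L0 * 100
= (155.4 - 42.0) / 42.0 * 100
= 113.4 / 42.0 * 100
= 270.0%

270.0%


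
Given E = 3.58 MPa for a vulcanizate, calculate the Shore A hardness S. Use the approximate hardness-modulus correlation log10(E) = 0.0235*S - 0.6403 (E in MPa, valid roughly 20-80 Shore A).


log10(E) = 0.0235*S - 0.6403  =>  S = (log10(E) + 0.6403) / 0.0235
log10(3.58) = 0.553883
S = (0.553883 + 0.6403) / 0.0235 = 1.194183 / 0.0235
S = 50.8

Shore A = 50.8


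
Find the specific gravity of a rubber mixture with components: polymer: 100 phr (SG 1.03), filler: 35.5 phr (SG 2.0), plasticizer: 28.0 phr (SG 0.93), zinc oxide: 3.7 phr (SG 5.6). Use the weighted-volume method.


Sum of weights = 167.2
Volume contributions:
  polymer: 100/1.03 = 97.0874
  filler: 35.5/2.0 = 17.7500
  plasticizer: 28.0/0.93 = 30.1075
  zinc oxide: 3.7/5.6 = 0.6607
Sum of volumes = 145.6056
SG = 167.2 / 145.6056 = 1.148

SG = 1.148


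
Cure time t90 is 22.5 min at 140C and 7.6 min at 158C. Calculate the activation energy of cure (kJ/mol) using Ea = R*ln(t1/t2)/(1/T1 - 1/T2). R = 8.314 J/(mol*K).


T1 = 413.15 K, T2 = 431.15 K
1/T1 - 1/T2 = 1.0105e-04
ln(t1/t2) = ln(22.5/7.6) = 1.0854
Ea = 8.314 * 1.0854 / 1.0105e-04 = 89299.7618 J/mol
Ea = 89.3 kJ/mol

89.3 kJ/mol


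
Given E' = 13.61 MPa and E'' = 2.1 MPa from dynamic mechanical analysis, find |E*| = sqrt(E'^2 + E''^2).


|E*| = sqrt(E'^2 + E''^2)
= sqrt(13.61^2 + 2.1^2)
= sqrt(185.2321 + 4.4100)
= 13.771 MPa

13.771 MPa


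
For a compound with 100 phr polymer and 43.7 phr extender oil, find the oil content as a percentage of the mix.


Oil % = oil / (100 + oil) * 100
= 43.7 / (100 + 43.7) * 100
= 43.7 / 143.7 * 100
= 30.41%

30.41%


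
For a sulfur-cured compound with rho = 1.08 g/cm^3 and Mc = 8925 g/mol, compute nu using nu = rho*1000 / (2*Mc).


nu = rho * 1000 / (2 * Mc)
nu = 1.08 * 1000 / (2 * 8925)
nu = 1080.0 / 17850
nu = 0.0605 mol/L

0.0605 mol/L


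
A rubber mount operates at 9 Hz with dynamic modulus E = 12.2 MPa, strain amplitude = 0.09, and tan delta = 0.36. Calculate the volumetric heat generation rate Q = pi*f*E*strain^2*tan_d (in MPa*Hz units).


Q = pi * f * E * strain^2 * tan_d
= pi * 9 * 12.2 * 0.09^2 * 0.36
= pi * 9 * 12.2 * 0.0081 * 0.36
= 1.0059

Q = 1.0059


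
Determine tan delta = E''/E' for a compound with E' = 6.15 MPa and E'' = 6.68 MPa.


tan delta = E'' / E'
= 6.68 / 6.15
= 1.0862

tan delta = 1.0862


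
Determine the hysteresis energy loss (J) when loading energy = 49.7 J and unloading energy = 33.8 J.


Hysteresis loss = loading - unloading
= 49.7 - 33.8
= 15.9 J

15.9 J


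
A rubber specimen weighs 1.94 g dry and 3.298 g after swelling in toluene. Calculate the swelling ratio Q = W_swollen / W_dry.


Q = W_swollen / W_dry
Q = 3.298 / 1.94
Q = 1.7

Q = 1.7


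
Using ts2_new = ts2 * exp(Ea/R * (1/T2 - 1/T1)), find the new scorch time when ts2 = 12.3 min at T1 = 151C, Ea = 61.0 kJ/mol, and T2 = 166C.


Convert temperatures: T1 = 151 + 273.15 = 424.15 K, T2 = 166 + 273.15 = 439.15 K
ts2_new = 12.3 * exp(61000 / 8.314 * (1/439.15 - 1/424.15))
1/T2 - 1/T1 = -8.0530e-05
ts2_new = 6.81 min

6.81 min


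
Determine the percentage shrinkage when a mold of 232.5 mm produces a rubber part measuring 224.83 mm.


Shrinkage = (mold - part) / mold * 100
= (232.5 - 224.83) / 232.5 * 100
= 7.67 / 232.5 * 100
= 3.3%

3.3%


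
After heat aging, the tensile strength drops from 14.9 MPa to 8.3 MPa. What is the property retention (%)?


Retention = aged / original * 100
= 8.3 / 14.9 * 100
= 55.7%

55.7%


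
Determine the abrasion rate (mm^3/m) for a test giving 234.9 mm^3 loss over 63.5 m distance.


Rate = volume_loss / distance
= 234.9 / 63.5
= 3.699 mm^3/m

3.699 mm^3/m


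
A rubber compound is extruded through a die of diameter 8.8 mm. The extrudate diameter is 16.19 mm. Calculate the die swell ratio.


Die swell ratio = D_extrudate / D_die
= 16.19 / 8.8
= 1.84

Die swell = 1.84


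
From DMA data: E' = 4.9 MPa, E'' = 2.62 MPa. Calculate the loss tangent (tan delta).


tan delta = E'' / E'
= 2.62 / 4.9
= 0.5347

tan delta = 0.5347


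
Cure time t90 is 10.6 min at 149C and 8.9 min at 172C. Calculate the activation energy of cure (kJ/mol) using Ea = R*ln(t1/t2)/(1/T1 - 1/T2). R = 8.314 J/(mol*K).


T1 = 422.15 K, T2 = 445.15 K
1/T1 - 1/T2 = 1.2239e-04
ln(t1/t2) = ln(10.6/8.9) = 0.1748
Ea = 8.314 * 0.1748 / 1.2239e-04 = 11874.1779 J/mol
Ea = 11.87 kJ/mol

11.87 kJ/mol


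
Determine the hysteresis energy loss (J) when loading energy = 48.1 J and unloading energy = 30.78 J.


Hysteresis loss = loading - unloading
= 48.1 - 30.78
= 17.32 J

17.32 J


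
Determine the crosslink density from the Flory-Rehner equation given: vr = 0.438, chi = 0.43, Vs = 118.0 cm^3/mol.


ln(1 - vr) = ln(1 - 0.438) = -0.5763
Numerator = -((-0.5763) + 0.438 + 0.43 * 0.438^2) = 0.0558
Denominator = 118.0 * (0.438^(1/3) - 0.438/2) = 63.7715
nu = 0.0558 / 63.7715 = 8.7438e-04 mol/cm^3

8.7438e-04 mol/cm^3


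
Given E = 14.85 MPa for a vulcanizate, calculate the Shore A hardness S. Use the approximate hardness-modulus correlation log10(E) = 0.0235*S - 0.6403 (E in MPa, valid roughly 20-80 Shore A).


log10(E) = 0.0235*S - 0.6403  =>  S = (log10(E) + 0.6403) / 0.0235
log10(14.85) = 1.171726
S = (1.171726 + 0.6403) / 0.0235 = 1.812026 / 0.0235
S = 77.1

Shore A = 77.1


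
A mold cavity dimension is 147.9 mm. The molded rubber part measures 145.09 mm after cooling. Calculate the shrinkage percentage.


Shrinkage = (mold - part) / mold * 100
= (147.9 - 145.09) / 147.9 * 100
= 2.81 / 147.9 * 100
= 1.9%

1.9%


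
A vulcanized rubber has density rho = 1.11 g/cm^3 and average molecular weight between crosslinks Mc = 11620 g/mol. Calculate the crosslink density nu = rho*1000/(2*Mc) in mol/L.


nu = rho * 1000 / (2 * Mc)
nu = 1.11 * 1000 / (2 * 11620)
nu = 1110.0 / 23240
nu = 0.0478 mol/L

0.0478 mol/L


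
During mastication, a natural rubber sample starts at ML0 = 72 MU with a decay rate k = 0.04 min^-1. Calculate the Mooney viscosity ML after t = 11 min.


ML = ML0 * exp(-k * t)
ML = 72 * exp(-0.04 * 11)
ML = 72 * 0.6440
ML = 46.37 MU

46.37 MU


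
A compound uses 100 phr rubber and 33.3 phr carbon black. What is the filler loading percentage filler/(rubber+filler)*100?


Filler % = filler / (rubber + filler) * 100
= 33.3 / (100 + 33.3) * 100
= 33.3 / 133.3 * 100
= 24.98%

24.98%


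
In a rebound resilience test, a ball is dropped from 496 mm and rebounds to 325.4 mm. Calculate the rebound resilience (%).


Resilience = h_rebound / h_drop * 100
= 325.4 / 496 * 100
= 65.6%

65.6%


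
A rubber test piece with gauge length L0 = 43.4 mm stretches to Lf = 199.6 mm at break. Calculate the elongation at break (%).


Elongation = (Lf - L0) / L0 * 100
= (199.6 - 43.4) / 43.4 * 100
= 156.2 / 43.4 * 100
= 359.9%

359.9%


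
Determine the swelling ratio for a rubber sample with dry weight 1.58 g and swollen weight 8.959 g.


Q = W_swollen / W_dry
Q = 8.959 / 1.58
Q = 5.67

Q = 5.67


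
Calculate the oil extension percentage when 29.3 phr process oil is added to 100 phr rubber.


Oil % = oil / (100 + oil) * 100
= 29.3 / (100 + 29.3) * 100
= 29.3 / 129.3 * 100
= 22.66%

22.66%


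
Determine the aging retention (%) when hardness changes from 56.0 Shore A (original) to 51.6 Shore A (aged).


Retention = aged / original * 100
= 51.6 / 56.0 * 100
= 92.1%

92.1%


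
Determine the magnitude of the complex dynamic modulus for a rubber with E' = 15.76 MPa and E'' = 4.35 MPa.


|E*| = sqrt(E'^2 + E''^2)
= sqrt(15.76^2 + 4.35^2)
= sqrt(248.3776 + 18.9225)
= 16.349 MPa

16.349 MPa


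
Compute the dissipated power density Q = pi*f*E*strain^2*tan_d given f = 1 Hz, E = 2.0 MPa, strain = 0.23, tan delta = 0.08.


Q = pi * f * E * strain^2 * tan_d
= pi * 1 * 2.0 * 0.23^2 * 0.08
= pi * 1 * 2.0 * 0.0529 * 0.08
= 0.0266

Q = 0.0266


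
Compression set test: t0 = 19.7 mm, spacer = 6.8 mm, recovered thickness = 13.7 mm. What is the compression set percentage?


CS = (t0 - recovered) / (t0 - ts) * 100
= (19.7 - 13.7) / (19.7 - 6.8) * 100
= 6.0 / 12.9 * 100
= 46.5%

46.5%


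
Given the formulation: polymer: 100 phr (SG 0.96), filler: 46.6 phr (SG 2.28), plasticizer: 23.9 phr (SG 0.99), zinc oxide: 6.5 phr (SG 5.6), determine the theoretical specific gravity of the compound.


Sum of weights = 177.0
Volume contributions:
  polymer: 100/0.96 = 104.1667
  filler: 46.6/2.28 = 20.4386
  plasticizer: 23.9/0.99 = 24.1414
  zinc oxide: 6.5/5.6 = 1.1607
Sum of volumes = 149.9074
SG = 177.0 / 149.9074 = 1.181

SG = 1.181


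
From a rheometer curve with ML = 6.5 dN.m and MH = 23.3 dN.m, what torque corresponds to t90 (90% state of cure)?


M90 = ML + 0.9 * (MH - ML)
M90 = 6.5 + 0.9 * (23.3 - 6.5)
M90 = 6.5 + 0.9 * 16.8
M90 = 21.62 dN.m

21.62 dN.m


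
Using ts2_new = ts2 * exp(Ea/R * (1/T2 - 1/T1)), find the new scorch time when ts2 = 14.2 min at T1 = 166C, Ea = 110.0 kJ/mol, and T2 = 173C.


Convert temperatures: T1 = 166 + 273.15 = 439.15 K, T2 = 173 + 273.15 = 446.15 K
ts2_new = 14.2 * exp(110000 / 8.314 * (1/446.15 - 1/439.15))
1/T2 - 1/T1 = -3.5728e-05
ts2_new = 8.85 min

8.85 min


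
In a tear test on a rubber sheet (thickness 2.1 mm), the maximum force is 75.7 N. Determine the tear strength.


Tear strength = force / thickness
= 75.7 / 2.1
= 36.05 N/mm

36.05 N/mm


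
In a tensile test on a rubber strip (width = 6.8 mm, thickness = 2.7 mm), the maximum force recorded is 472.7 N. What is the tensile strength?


Area = width * thickness = 6.8 * 2.7 = 18.36 mm^2
TS = force / area = 472.7 / 18.36 = 25.75 MPa

25.75 MPa


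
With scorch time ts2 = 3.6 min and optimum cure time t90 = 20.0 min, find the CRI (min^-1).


CRI = 100 / (t90 - ts2)
= 100 / (20.0 - 3.6)
= 100 / 16.4
= 6.1 min^-1

6.1 min^-1


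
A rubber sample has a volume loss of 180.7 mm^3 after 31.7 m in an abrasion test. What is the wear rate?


Rate = volume_loss / distance
= 180.7 / 31.7
= 5.7 mm^3/m

5.7 mm^3/m


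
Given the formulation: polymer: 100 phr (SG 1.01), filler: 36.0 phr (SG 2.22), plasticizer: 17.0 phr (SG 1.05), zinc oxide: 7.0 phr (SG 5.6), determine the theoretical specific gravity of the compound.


Sum of weights = 160.0
Volume contributions:
  polymer: 100/1.01 = 99.0099
  filler: 36.0/2.22 = 16.2162
  plasticizer: 17.0/1.05 = 16.1905
  zinc oxide: 7.0/5.6 = 1.2500
Sum of volumes = 132.6666
SG = 160.0 / 132.6666 = 1.206

SG = 1.206


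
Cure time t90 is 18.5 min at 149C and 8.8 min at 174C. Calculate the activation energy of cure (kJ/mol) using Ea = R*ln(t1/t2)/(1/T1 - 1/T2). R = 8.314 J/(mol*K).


T1 = 422.15 K, T2 = 447.15 K
1/T1 - 1/T2 = 1.3244e-04
ln(t1/t2) = ln(18.5/8.8) = 0.7430
Ea = 8.314 * 0.7430 / 1.3244e-04 = 46643.3748 J/mol
Ea = 46.64 kJ/mol

46.64 kJ/mol


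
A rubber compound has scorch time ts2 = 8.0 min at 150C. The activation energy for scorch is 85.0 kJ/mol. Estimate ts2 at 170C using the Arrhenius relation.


Convert temperatures: T1 = 150 + 273.15 = 423.15 K, T2 = 170 + 273.15 = 443.15 K
ts2_new = 8.0 * exp(85000 / 8.314 * (1/443.15 - 1/423.15))
1/T2 - 1/T1 = -1.0666e-04
ts2_new = 2.69 min

2.69 min


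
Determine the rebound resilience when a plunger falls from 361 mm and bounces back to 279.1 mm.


Resilience = h_rebound / h_drop * 100
= 279.1 / 361 * 100
= 77.3%

77.3%


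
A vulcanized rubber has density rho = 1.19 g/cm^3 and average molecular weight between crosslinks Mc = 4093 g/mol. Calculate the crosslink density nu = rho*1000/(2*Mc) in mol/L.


nu = rho * 1000 / (2 * Mc)
nu = 1.19 * 1000 / (2 * 4093)
nu = 1190.0 / 8186
nu = 0.1454 mol/L

0.1454 mol/L


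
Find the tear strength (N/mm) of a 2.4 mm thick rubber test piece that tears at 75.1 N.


Tear strength = force / thickness
= 75.1 / 2.4
= 31.29 N/mm

31.29 N/mm


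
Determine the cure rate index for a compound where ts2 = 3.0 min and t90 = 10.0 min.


CRI = 100 / (t90 - ts2)
= 100 / (10.0 - 3.0)
= 100 / 7.0
= 14.29 min^-1

14.29 min^-1


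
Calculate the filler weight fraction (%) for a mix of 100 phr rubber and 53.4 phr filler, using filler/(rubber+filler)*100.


Filler % = filler / (rubber + filler) * 100
= 53.4 / (100 + 53.4) * 100
= 53.4 / 153.4 * 100
= 34.81%

34.81%


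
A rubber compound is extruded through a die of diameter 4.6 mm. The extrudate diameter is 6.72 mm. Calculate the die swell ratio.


Die swell ratio = D_extrudate / D_die
= 6.72 / 4.6
= 1.461

Die swell = 1.461


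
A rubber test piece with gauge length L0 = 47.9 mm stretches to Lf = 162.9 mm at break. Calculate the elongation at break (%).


Elongation = (Lf - L0) / L0 * 100
= (162.9 - 47.9) / 47.9 * 100
= 115.0 / 47.9 * 100
= 240.1%

240.1%


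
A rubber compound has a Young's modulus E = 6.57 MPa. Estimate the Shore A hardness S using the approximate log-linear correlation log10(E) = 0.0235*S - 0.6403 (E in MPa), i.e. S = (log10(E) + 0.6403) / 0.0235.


log10(E) = 0.0235*S - 0.6403  =>  S = (log10(E) + 0.6403) / 0.0235
log10(6.57) = 0.817565
S = (0.817565 + 0.6403) / 0.0235 = 1.457865 / 0.0235
S = 62.0

Shore A = 62.0


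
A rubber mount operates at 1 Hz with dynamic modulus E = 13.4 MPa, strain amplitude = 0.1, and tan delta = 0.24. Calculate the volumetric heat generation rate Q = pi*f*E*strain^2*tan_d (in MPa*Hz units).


Q = pi * f * E * strain^2 * tan_d
= pi * 1 * 13.4 * 0.1^2 * 0.24
= pi * 1 * 13.4 * 0.0100 * 0.24
= 0.1010

Q = 0.1010


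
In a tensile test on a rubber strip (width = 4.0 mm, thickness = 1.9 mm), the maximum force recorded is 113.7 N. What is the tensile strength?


Area = width * thickness = 4.0 * 1.9 = 7.6 mm^2
TS = force / area = 113.7 / 7.6 = 14.96 MPa

14.96 MPa


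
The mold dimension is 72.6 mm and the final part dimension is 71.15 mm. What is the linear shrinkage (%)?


Shrinkage = (mold - part) / mold * 100
= (72.6 - 71.15) / 72.6 * 100
= 1.45 / 72.6 * 100
= 2.0%

2.0%


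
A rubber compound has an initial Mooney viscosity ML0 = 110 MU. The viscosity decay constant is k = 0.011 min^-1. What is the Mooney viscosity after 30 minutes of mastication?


ML = ML0 * exp(-k * t)
ML = 110 * exp(-0.011 * 30)
ML = 110 * 0.7189
ML = 79.08 MU

79.08 MU


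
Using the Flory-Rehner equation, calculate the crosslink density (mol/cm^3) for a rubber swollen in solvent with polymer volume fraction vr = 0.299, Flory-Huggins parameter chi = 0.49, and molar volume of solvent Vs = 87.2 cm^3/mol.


ln(1 - vr) = ln(1 - 0.299) = -0.3552
Numerator = -((-0.3552) + 0.299 + 0.49 * 0.299^2) = 0.0124
Denominator = 87.2 * (0.299^(1/3) - 0.299/2) = 45.2732
nu = 0.0124 / 45.2732 = 2.7480e-04 mol/cm^3

2.7480e-04 mol/cm^3


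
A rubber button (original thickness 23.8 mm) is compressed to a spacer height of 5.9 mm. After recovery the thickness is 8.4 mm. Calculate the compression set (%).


CS = (t0 - recovered) / (t0 - ts) * 100
= (23.8 - 8.4) / (23.8 - 5.9) * 100
= 15.4 / 17.9 * 100
= 86.0%

86.0%


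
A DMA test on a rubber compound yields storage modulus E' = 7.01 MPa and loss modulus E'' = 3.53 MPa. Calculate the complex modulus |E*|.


|E*| = sqrt(E'^2 + E''^2)
= sqrt(7.01^2 + 3.53^2)
= sqrt(49.1401 + 12.4609)
= 7.849 MPa

7.849 MPa


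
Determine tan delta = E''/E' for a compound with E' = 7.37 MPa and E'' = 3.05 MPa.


tan delta = E'' / E'
= 3.05 / 7.37
= 0.4138

tan delta = 0.4138


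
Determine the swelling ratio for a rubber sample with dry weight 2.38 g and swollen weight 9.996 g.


Q = W_swollen / W_dry
Q = 9.996 / 2.38
Q = 4.2

Q = 4.2


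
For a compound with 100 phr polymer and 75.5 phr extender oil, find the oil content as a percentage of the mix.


Oil % = oil / (100 + oil) * 100
= 75.5 / (100 + 75.5) * 100
= 75.5 / 175.5 * 100
= 43.02%

43.02%


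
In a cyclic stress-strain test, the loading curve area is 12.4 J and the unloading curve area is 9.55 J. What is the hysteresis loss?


Hysteresis loss = loading - unloading
= 12.4 - 9.55
= 2.85 J

2.85 J


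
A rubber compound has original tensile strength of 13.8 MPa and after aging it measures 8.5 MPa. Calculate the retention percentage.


Retention = aged / original * 100
= 8.5 / 13.8 * 100
= 61.6%

61.6%


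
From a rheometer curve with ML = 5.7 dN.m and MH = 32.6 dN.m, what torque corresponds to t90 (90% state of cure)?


M90 = ML + 0.9 * (MH - ML)
M90 = 5.7 + 0.9 * (32.6 - 5.7)
M90 = 5.7 + 0.9 * 26.9
M90 = 29.91 dN.m

29.91 dN.m


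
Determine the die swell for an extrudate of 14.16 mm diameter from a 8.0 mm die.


Die swell ratio = D_extrudate / D_die
= 14.16 / 8.0
= 1.77

Die swell = 1.77


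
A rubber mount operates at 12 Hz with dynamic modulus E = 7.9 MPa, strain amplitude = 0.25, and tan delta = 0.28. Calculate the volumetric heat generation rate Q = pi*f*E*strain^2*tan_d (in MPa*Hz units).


Q = pi * f * E * strain^2 * tan_d
= pi * 12 * 7.9 * 0.25^2 * 0.28
= pi * 12 * 7.9 * 0.0625 * 0.28
= 5.2119

Q = 5.2119


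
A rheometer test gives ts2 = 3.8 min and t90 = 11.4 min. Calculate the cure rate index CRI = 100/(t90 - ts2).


CRI = 100 / (t90 - ts2)
= 100 / (11.4 - 3.8)
= 100 / 7.6
= 13.16 min^-1

13.16 min^-1


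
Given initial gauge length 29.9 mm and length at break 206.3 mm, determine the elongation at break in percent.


Elongation = (Lf - L0) / L0 * 100
= (206.3 - 29.9) / 29.9 * 100
= 176.4 / 29.9 * 100
= 590.0%

590.0%


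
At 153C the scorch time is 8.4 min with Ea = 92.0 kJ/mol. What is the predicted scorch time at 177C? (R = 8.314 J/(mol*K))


Convert temperatures: T1 = 153 + 273.15 = 426.15 K, T2 = 177 + 273.15 = 450.15 K
ts2_new = 8.4 * exp(92000 / 8.314 * (1/450.15 - 1/426.15))
1/T2 - 1/T1 = -1.2511e-04
ts2_new = 2.1 min

2.1 min


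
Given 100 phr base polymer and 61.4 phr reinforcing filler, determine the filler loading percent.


Filler % = filler / (rubber + filler) * 100
= 61.4 / (100 + 61.4) * 100
= 61.4 / 161.4 * 100
= 38.04%

38.04%


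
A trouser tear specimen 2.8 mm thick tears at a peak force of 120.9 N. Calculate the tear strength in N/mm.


Tear strength = force / thickness
= 120.9 / 2.8
= 43.18 N/mm

43.18 N/mm


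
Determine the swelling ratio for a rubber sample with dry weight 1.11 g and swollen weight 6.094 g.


Q = W_swollen / W_dry
Q = 6.094 / 1.11
Q = 5.49

Q = 5.49


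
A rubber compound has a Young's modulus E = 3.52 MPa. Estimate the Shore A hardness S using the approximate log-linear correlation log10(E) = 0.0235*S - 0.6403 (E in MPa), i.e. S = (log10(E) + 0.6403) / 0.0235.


log10(E) = 0.0235*S - 0.6403  =>  S = (log10(E) + 0.6403) / 0.0235
log10(3.52) = 0.546543
S = (0.546543 + 0.6403) / 0.0235 = 1.186843 / 0.0235
S = 50.5

Shore A = 50.5


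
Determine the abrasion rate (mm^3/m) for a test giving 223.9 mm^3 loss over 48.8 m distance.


Rate = volume_loss / distance
= 223.9 / 48.8
= 4.588 mm^3/m

4.588 mm^3/m


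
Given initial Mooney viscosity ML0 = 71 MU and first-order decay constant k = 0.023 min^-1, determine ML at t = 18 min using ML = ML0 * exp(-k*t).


ML = ML0 * exp(-k * t)
ML = 71 * exp(-0.023 * 18)
ML = 71 * 0.6610
ML = 46.93 MU

46.93 MU


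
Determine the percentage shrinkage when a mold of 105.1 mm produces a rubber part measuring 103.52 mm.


Shrinkage = (mold - part) / mold * 100
= (105.1 - 103.52) / 105.1 * 100
= 1.58 / 105.1 * 100
= 1.5%

1.5%


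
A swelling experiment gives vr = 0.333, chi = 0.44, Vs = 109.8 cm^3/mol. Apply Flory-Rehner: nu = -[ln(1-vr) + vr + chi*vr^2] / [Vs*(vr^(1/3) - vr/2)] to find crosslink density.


ln(1 - vr) = ln(1 - 0.333) = -0.4050
Numerator = -((-0.4050) + 0.333 + 0.44 * 0.333^2) = 0.0232
Denominator = 109.8 * (0.333^(1/3) - 0.333/2) = 57.8240
nu = 0.0232 / 57.8240 = 4.0077e-04 mol/cm^3

4.0077e-04 mol/cm^3


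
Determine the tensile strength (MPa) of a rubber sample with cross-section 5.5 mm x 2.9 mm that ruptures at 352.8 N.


Area = width * thickness = 5.5 * 2.9 = 15.95 mm^2
TS = force / area = 352.8 / 15.95 = 22.12 MPa

22.12 MPa


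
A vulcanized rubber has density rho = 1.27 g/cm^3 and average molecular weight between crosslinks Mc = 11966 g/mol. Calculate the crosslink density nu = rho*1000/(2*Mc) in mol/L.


nu = rho * 1000 / (2 * Mc)
nu = 1.27 * 1000 / (2 * 11966)
nu = 1270.0 / 23932
nu = 0.0531 mol/L

0.0531 mol/L


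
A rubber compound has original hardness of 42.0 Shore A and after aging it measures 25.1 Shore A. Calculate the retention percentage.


Retention = aged / original * 100
= 25.1 / 42.0 * 100
= 59.8%

59.8%


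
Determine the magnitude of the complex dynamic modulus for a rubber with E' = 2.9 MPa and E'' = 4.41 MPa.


|E*| = sqrt(E'^2 + E''^2)
= sqrt(2.9^2 + 4.41^2)
= sqrt(8.4100 + 19.4481)
= 5.278 MPa

5.278 MPa


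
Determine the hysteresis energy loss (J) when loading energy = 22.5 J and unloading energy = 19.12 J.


Hysteresis loss = loading - unloading
= 22.5 - 19.12
= 3.38 J

3.38 J


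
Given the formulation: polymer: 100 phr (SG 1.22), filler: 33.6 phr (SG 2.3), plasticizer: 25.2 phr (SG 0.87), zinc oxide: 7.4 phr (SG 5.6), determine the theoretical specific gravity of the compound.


Sum of weights = 166.2
Volume contributions:
  polymer: 100/1.22 = 81.9672
  filler: 33.6/2.3 = 14.6087
  plasticizer: 25.2/0.87 = 28.9655
  zinc oxide: 7.4/5.6 = 1.3214
Sum of volumes = 126.8629
SG = 166.2 / 126.8629 = 1.31

SG = 1.31


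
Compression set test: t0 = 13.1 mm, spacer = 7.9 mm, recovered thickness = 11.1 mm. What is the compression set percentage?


CS = (t0 - recovered) / (t0 - ts) * 100
= (13.1 - 11.1) / (13.1 - 7.9) * 100
= 2.0 / 5.2 * 100
= 38.5%

38.5%


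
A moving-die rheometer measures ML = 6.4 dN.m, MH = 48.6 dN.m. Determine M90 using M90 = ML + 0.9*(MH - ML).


M90 = ML + 0.9 * (MH - ML)
M90 = 6.4 + 0.9 * (48.6 - 6.4)
M90 = 6.4 + 0.9 * 42.2
M90 = 44.38 dN.m

44.38 dN.m


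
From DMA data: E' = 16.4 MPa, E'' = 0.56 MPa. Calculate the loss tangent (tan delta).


tan delta = E'' / E'
= 0.56 / 16.4
= 0.0341

tan delta = 0.0341


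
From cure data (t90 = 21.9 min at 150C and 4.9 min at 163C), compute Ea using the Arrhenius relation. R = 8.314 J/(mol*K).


T1 = 423.15 K, T2 = 436.15 K
1/T1 - 1/T2 = 7.0439e-05
ln(t1/t2) = ln(21.9/4.9) = 1.4973
Ea = 8.314 * 1.4973 / 7.0439e-05 = 176722.4106 J/mol
Ea = 176.72 kJ/mol

176.72 kJ/mol


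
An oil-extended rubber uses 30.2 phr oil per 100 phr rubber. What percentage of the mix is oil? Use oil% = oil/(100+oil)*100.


Oil % = oil / (100 + oil) * 100
= 30.2 / (100 + 30.2) * 100
= 30.2 / 130.2 * 100
= 23.2%

23.2%


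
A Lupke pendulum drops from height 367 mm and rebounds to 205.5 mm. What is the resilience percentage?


Resilience = h_rebound / h_drop * 100
= 205.5 / 367 * 100
= 56.0%

56.0%


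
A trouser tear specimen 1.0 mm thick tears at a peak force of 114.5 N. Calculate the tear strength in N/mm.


Tear strength = force / thickness
= 114.5 / 1.0
= 114.5 N/mm

114.5 N/mm


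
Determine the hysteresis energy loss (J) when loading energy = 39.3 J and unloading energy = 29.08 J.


Hysteresis loss = loading - unloading
= 39.3 - 29.08
= 10.22 J

10.22 J


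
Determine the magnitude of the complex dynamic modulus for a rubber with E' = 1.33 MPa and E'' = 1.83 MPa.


|E*| = sqrt(E'^2 + E''^2)
= sqrt(1.33^2 + 1.83^2)
= sqrt(1.7689 + 3.3489)
= 2.262 MPa

2.262 MPa


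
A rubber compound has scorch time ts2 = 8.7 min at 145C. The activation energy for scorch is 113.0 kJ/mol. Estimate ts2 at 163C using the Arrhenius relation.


Convert temperatures: T1 = 145 + 273.15 = 418.15 K, T2 = 163 + 273.15 = 436.15 K
ts2_new = 8.7 * exp(113000 / 8.314 * (1/436.15 - 1/418.15))
1/T2 - 1/T1 = -9.8697e-05
ts2_new = 2.27 min

2.27 min


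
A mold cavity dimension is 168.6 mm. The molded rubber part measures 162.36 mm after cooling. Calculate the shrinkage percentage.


Shrinkage = (mold - part) / mold * 100
= (168.6 - 162.36) / 168.6 * 100
= 6.24 / 168.6 * 100
= 3.7%

3.7%


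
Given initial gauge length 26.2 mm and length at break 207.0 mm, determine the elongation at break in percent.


Elongation = (Lf - L0) / L0 * 100
= (207.0 - 26.2) / 26.2 * 100
= 180.8 / 26.2 * 100
= 690.1%

690.1%


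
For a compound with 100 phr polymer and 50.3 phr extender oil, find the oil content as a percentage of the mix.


Oil % = oil / (100 + oil) * 100
= 50.3 / (100 + 50.3) * 100
= 50.3 / 150.3 * 100
= 33.47%

33.47%


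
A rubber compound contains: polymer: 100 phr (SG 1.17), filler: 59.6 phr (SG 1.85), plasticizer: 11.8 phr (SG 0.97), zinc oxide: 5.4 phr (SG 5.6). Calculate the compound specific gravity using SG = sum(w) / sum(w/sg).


Sum of weights = 176.8
Volume contributions:
  polymer: 100/1.17 = 85.4701
  filler: 59.6/1.85 = 32.2162
  plasticizer: 11.8/0.97 = 12.1649
  zinc oxide: 5.4/5.6 = 0.9643
Sum of volumes = 130.8155
SG = 176.8 / 130.8155 = 1.352

SG = 1.352


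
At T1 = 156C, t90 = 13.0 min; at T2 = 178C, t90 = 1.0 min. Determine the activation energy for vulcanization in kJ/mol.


T1 = 429.15 K, T2 = 451.15 K
1/T1 - 1/T2 = 1.1363e-04
ln(t1/t2) = ln(13.0/1.0) = 2.5649
Ea = 8.314 * 2.5649 / 1.1363e-04 = 187670.5871 J/mol
Ea = 187.67 kJ/mol

187.67 kJ/mol


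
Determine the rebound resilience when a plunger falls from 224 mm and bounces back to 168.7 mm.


Resilience = h_rebound / h_drop * 100
= 168.7 / 224 * 100
= 75.3%

75.3%


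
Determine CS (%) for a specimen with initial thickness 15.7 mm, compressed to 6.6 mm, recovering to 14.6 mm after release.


CS = (t0 - recovered) / (t0 - ts) * 100
= (15.7 - 14.6) / (15.7 - 6.6) * 100
= 1.1 / 9.1 * 100
= 12.1%

12.1%


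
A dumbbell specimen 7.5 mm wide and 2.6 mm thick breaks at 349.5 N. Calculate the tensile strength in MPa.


Area = width * thickness = 7.5 * 2.6 = 19.5 mm^2
TS = force / area = 349.5 / 19.5 = 17.92 MPa

17.92 MPa


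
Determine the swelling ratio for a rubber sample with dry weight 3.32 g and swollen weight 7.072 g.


Q = W_swollen / W_dry
Q = 7.072 / 3.32
Q = 2.13

Q = 2.13


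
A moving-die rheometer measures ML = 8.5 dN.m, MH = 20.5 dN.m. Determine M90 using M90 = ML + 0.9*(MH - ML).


M90 = ML + 0.9 * (MH - ML)
M90 = 8.5 + 0.9 * (20.5 - 8.5)
M90 = 8.5 + 0.9 * 12.0
M90 = 19.3 dN.m

19.3 dN.m
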